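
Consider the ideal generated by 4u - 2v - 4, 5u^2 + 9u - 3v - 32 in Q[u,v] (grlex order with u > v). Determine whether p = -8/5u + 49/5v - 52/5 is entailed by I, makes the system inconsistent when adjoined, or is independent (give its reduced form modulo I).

First compute the reduced Gröbner basis of I by Buchberger's algorithm.
f_1 = 4u - 2v - 4, LT = u.
f_2 = 5u^2 + 9u - 3v - 32, LT = u^2.

S(f_1,f_2): lcm = u^2. S = -1/2uv - 14/5u + 3/5v + 32/5.
  leading term uv: subtract (-1/8v)·f_1 from -1/2uv - 14/5u + 3/5v + 32/5 → -1/4v^2 - 14/5u + 1/10v + 32/5
  leading term v^2: no divisor's leading term divides it; move -1/4v^2 to the remainder.
  leading term u: subtract (-7/10)·f_1 from -14/5u + 1/10v + 32/5 → -13/10v + 18/5
  leading term v: no divisor's leading term divides it; move -13/10v to the remainder.
  leading term 1: no divisor's leading term divides it; move 18/5 to the remainder.
  remainder -1/4v^2 - 13/10v + 18/5 ≠ 0; add h_3 = -1/4v^2 - 13/10v + 18/5 to the basis.

The other S-polynomials (S(f_1,h_3), S(f_2,h_3)) all reduce to 0 modulo the current basis, so we have a Gröbner basis.
Inter-reduce: drop elements whose leading term is divisible by another's, tail-reduce, and make monic.
Reduced Gröbner basis: {v^2 + 26/5v - 72/5, u - 1/2v - 1}.
Label its elements g_1 = v^2 + 26/5v - 72/5, g_2 = u - 1/2v - 1.

Reduce p = -8/5u + 49/5v - 52/5 modulo G:
  leading term u: subtract (-8/5)·g_2 from -8/5u + 49/5v - 52/5 → 9v - 12
  leading term v: no divisor's leading term divides it; move 9v to the remainder.
  leading term 1: no divisor's leading term divides it; move -12 to the remainder.
  normal form = 9v - 12.
The normal form is nonzero, so p ∉ I. Since p minus its normal form lies in I, I + (p) = I + (r) where r = 9v - 12; decide whether this ideal is the whole ring.
Run Buchberger on G together with r (pairs among the g_i already reduce to 0 since G is a Gröbner basis):
g_1 = v^2 + 26/5v - 72/5, LT = v^2.
g_2 = u - 1/2v - 1, LT = u.
r = 9v - 12, LT = v.

S(g_1,r): lcm = v^2. S = 98/15v - 72/5.
  leading term v: subtract (98/135)·r from 98/15v - 72/5 → -256/45
  leading term 1: no divisor's leading term divides it; move -256/45 to the remainder.
  remainder -256/45 ≠ 0; add m_4 = -256/45 to the basis.

The other S-polynomials (S(g_1,g_2), S(g_2,r), S(g_1,m_4), S(g_2,m_4), S(r,m_4)) all reduce to 0 modulo the current basis, so we have a Gröbner basis.
Inter-reduce: drop elements whose leading term is divisible by another's, tail-reduce, and make monic.
Reduced Gröbner basis: {1}.
The reduced Gröbner basis of I + (p) is {1}: the ideal is the whole ring, so the enlarged system has no common solution — adjoining p is inconsistent.

Adjoining -8/5u + 49/5v - 52/5 makes the ideal the whole ring: the system is inconsistent.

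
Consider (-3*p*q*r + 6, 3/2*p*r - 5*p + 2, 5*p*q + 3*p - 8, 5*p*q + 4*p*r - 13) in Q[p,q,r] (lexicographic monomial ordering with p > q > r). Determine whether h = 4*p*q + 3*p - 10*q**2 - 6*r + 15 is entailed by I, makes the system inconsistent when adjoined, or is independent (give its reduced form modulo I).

First compute the reduced Gröbner basis of I by Buchberger's algorithm.
f_1 = -3*p*q*r + 6, LT = p*q*r.
f_2 = 3/2*p*r - 5*p + 2, LT = p*r.
f_3 = 5*p*q + 3*p - 8, LT = p*q.
f_4 = 5*p*q + 4*p*r - 13, LT = p*q.

S(f_1,f_2): lcm = p*q*r. S = 10/3*p*q - 4/3*q - 2.
  reduce S modulo (f_1, f_2, f_3, f_4):
  remainder -2*p - 4/3*q + 10/3 ≠ 0; add k_5 = -2*p - 4/3*q + 10/3 to the basis.

S(f_1,f_3): lcm = p*q*r. S = -3/5*p*r + 8/5*r - 2.
  reduce S modulo (f_1, f_2, f_3, f_4, k_5):
  remainder 4/3*q + 8/5*r - 68/15 ≠ 0; add k_6 = 4/3*q + 8/5*r - 68/15 to the basis.

S(f_1,f_4): lcm = p*q*r. S = -4/5*p*r**2 + 13/5*r - 2.
  reduce S modulo (f_1, f_2, f_3, f_4, k_5, k_6):
  remainder -31/9*r + 62/9 ≠ 0; add k_7 = -31/9*r + 62/9 to the basis.

The other S-polynomials (S(f_2,f_3), S(f_2,f_4), S(f_3,f_4), S(f_1,k_5), S(f_2,k_5), S(f_3,k_5), S(f_4,k_5), S(f_1,k_6), S(f_2,k_6), S(f_3,k_6), S(f_4,k_6), S(k_5,k_6), S(f_1,k_7), S(f_2,k_7), S(f_3,k_7), S(f_4,k_7), S(k_5,k_7), S(k_6,k_7)) all reduce to 0 modulo the current basis, so we have a Gröbner basis.
Inter-reduce: drop elements whose leading term is divisible by another's, tail-reduce, and make monic.
Reduced Gröbner basis: {p - 1, q - 1, r - 2}.
Label its elements g_1 = p - 1, g_2 = q - 1, g_3 = r - 2.

Reduce h = 4*p*q + 3*p - 10*q**2 - 6*r + 15 modulo G:
  leading term p*q: subtract (4*q)·g_1 from 4*p*q + 3*p - 10*q**2 - 6*r + 15 → 3*p - 10*q**2 + 4*q - 6*r + 15
  leading term p: subtract (3)·g_1 from 3*p - 10*q**2 + 4*q - 6*r + 15 → -10*q**2 + 4*q - 6*r + 18
  leading term q**2: subtract (-10*q)·g_2 from -10*q**2 + 4*q - 6*r + 18 → -6*q - 6*r + 18
  leading term q: subtract (-6)·g_2 from -6*q - 6*r + 18 → -6*r + 12
  leading term r: subtract (-6)·g_3 from -6*r + 12 → 0
  normal form = 0.
Since the normal form is 0, h ∈ I.

The remainder on division by a Gröbner basis is unique — it is the normal form.

4*p*q + 3*p - 10*q**2 - 6*r + 15 lies in I (it reduces to 0).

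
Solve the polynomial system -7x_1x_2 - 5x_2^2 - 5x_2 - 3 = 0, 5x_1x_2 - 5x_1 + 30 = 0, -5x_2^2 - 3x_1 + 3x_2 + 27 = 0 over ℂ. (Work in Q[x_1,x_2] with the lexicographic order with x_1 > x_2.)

Compute a lex Gröbner basis by Buchberger's algorithm.
f_1 = -7x_1x_2 - 5x_2^2 - 5x_2 - 3, LT = x_1x_2.
f_2 = 5x_1x_2 - 5x_1 + 30, LT = x_1x_2.
f_3 = -3x_1 - 5x_2^2 + 3x_2 + 27, LT = x_1.

S(f_1,f_2): lcm = x_1x_2. S = x_1 + 5/7x_2^2 + 5/7x_2 - 39/7.
  leading term x_1: subtract (-1/3)·f_3 from x_1 + 5/7x_2^2 + 5/7x_2 - 39/7 → -20/21x_2^2 + 12/7x_2 + 24/7
  leading term x_2^2: no divisor's leading term divides it; move -20/21x_2^2 to the remainder.
  leading term x_2: no divisor's leading term divides it; move 12/7x_2 to the remainder.
  leading term 1: no divisor's leading term divides it; move 24/7 to the remainder.
  remainder -20/21x_2^2 + 12/7x_2 + 24/7 ≠ 0; add h_4 = -20/21x_2^2 + 12/7x_2 + 24/7 to the basis.

S(f_1,f_3): lcm = x_1x_2. S = -5/3x_2^3 + 12/7x_2^2 + 68/7x_2 + 3/7.
  leading term x_2^3: subtract (7/4x_2)·h_4 from -5/3x_2^3 + 12/7x_2^2 + 68/7x_2 + 3/7 → -9/7x_2^2 + 26/7x_2 + 3/7
  leading term x_2^2: subtract (27/20)·h_4 from -9/7x_2^2 + 26/7x_2 + 3/7 → 7/5x_2 - 21/5
  leading term x_2: no divisor's leading term divides it; move 7/5x_2 to the remainder.
  leading term 1: no divisor's leading term divides it; move -21/5 to the remainder.
  remainder 7/5x_2 - 21/5 ≠ 0; add h_5 = 7/5x_2 - 21/5 to the basis.

S(f_2,f_3): lcm = x_1x_2. S = -x_1 - 5/3x_2^3 + x_2^2 + 9x_2 + 6.
  leading term x_1: subtract (1/3)·f_3 from -x_1 - 5/3x_2^3 + x_2^2 + 9x_2 + 6 → -5/3x_2^3 + 8/3x_2^2 + 8x_2 - 3
  leading term x_2^3: subtract (7/4x_2)·h_4 from -5/3x_2^3 + 8/3x_2^2 + 8x_2 - 3 → -1/3x_2^2 + 2x_2 - 3
  leading term x_2^2: subtract (7/20)·h_4 from -1/3x_2^2 + 2x_2 - 3 → 7/5x_2 - 21/5
  leading term x_2: subtract (1)·h_5 from 7/5x_2 - 21/5 → 0
  remainder 0.

S(f_1,h_4): lcm = x_1x_2^2. S = 9/5x_1x_2 + 18/5x_1 + 5/7x_2^3 + 5/7x_2^2 + 3/7x_2.
  leading term x_1x_2: subtract (-9/35)·f_1 from 9/5x_1x_2 + 18/5x_1 + 5/7x_2^3 + 5/7x_2^2 + 3/7x_2 → 18/5x_1 + 5/7x_2^3 - 4/7x_2^2 - 6/7x_2 - 27/35
  leading term x_1: subtract (-6/5)·f_3 from 18/5x_1 + 5/7x_2^3 - 4/7x_2^2 - 6/7x_2 - 27/35 → 5/7x_2^3 - 46/7x_2^2 + 96/35x_2 + 1107/35
  leading term x_2^3: subtract (-3/4x_2)·h_4 from 5/7x_2^3 - 46/7x_2^2 + 96/35x_2 + 1107/35 → -37/7x_2^2 + 186/35x_2 + 1107/35
  leading term x_2^2: subtract (111/20)·h_4 from -37/7x_2^2 + 186/35x_2 + 1107/35 → -21/5x_2 + 63/5
  leading term x_2: subtract (-3)·h_5 from -21/5x_2 + 63/5 → 0
  remainder 0.

S(f_2,h_4): lcm = x_1x_2^2. S = 4/5x_1x_2 + 18/5x_1 + 6x_2.
  leading term x_1x_2: subtract (-4/35)·f_1 from 4/5x_1x_2 + 18/5x_1 + 6x_2 → 18/5x_1 - 4/7x_2^2 + 38/7x_2 - 12/35
  leading term x_1: subtract (-6/5)·f_3 from 18/5x_1 - 4/7x_2^2 + 38/7x_2 - 12/35 → -46/7x_2^2 + 316/35x_2 + 1122/35
  leading term x_2^2: subtract (69/10)·h_4 from -46/7x_2^2 + 316/35x_2 + 1122/35 → -14/5x_2 + 42/5
  leading term x_2: subtract (-2)·h_5 from -14/5x_2 + 42/5 → 0
  remainder 0.

S(f_3,h_4): leading monomials are coprime, so the S-polynomial reduces to 0 (Buchberger's first criterion).
S(f_1,h_5): lcm = x_1x_2. S = 3x_1 + 5/7x_2^2 + 5/7x_2 + 3/7.
  leading term x_1: subtract (-1)·f_3 from 3x_1 + 5/7x_2^2 + 5/7x_2 + 3/7 → -30/7x_2^2 + 26/7x_2 + 192/7
  leading term x_2^2: subtract (9/2)·h_4 from -30/7x_2^2 + 26/7x_2 + 192/7 → -4x_2 + 12
  leading term x_2: subtract (-20/7)·h_5 from -4x_2 + 12 → 0
  remainder 0.

S(f_2,h_5): lcm = x_1x_2. S = 2x_1 + 6.
  leading term x_1: subtract (-2/3)·f_3 from 2x_1 + 6 → -10/3x_2^2 + 2x_2 + 24
  leading term x_2^2: subtract (7/2)·h_4 from -10/3x_2^2 + 2x_2 + 24 → -4x_2 + 12
  leading term x_2: subtract (-20/7)·h_5 from -4x_2 + 12 → 0
  remainder 0.

S(f_3,h_5): leading monomials are coprime, so the S-polynomial reduces to 0 (Buchberger's first criterion).
S(h_4,h_5): lcm = x_2^2. S = 6/5x_2 - 18/5.
  leading term x_2: subtract (6/7)·h_5 from 6/5x_2 - 18/5 → 0
  remainder 0.

Every S-polynomial of the final basis reduces to 0, so we have a Gröbner basis.
Inter-reduce: drop elements whose leading term is divisible by another's, tail-reduce, and make monic.
Reduced Gröbner basis: {x_1 + 3, x_2 - 3}.

Since the basis is lex-ordered, x_2 - 3 is univariate in x_2. Its roots are {3}. Back-substituting each root into the other basis elements fixes the other coordinates.
  x_2 = 3: the earlier basis element becomes x_1 + 3 = 0, giving x_1 = -3 — point (-3, 3).

{(-3, 3)}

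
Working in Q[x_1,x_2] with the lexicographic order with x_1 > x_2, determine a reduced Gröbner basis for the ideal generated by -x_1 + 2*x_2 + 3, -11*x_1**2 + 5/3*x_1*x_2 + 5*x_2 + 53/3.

f_1 = -x_1 + 2*x_2 + 3, LT = x_1.
f_2 = -11*x_1**2 + 5/3*x_1*x_2 + 5*x_2 + 53/3, LT = x_1**2.

S(f_1,f_2): lcm = x_1**2. S = -61/33*x_1*x_2 - 3*x_1 + 5/11*x_2 + 53/33.
  leading term x_1*x_2: subtract (61/33*x_2)·f_1 from -61/33*x_1*x_2 - 3*x_1 + 5/11*x_2 + 53/33 → -3*x_1 - 122/33*x_2**2 - 56/11*x_2 + 53/33
  leading term x_1: subtract (3)·f_1 from -3*x_1 - 122/33*x_2**2 - 56/11*x_2 + 53/33 → -122/33*x_2**2 - 122/11*x_2 - 244/33
  leading term x_2**2: no divisor's leading term divides it; move -122/33*x_2**2 to the remainder.
  leading term x_2: no divisor's leading term divides it; move -122/11*x_2 to the remainder.
  leading term 1: no divisor's leading term divides it; move -244/33 to the remainder.
  remainder -122/33*x_2**2 - 122/11*x_2 - 244/33 ≠ 0; add g_3 = -122/33*x_2**2 - 122/11*x_2 - 244/33 to the basis.

The other S-polynomials (S(f_1,g_3), S(f_2,g_3)) all reduce to 0 modulo the current basis, so we have a Gröbner basis.
Inter-reduce: drop elements whose leading term is divisible by another's, tail-reduce, and make monic.

G = {x_1 - 2*x_2 - 3, x_2**2 + 3*x_2 + 2}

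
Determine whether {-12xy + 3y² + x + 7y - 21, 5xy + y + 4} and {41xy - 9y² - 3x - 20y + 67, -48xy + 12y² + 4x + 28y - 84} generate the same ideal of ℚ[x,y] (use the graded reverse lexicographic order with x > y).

Equality of ideals is decidable: compute both reduced Gröbner bases (unique for the ordering) and check whether they agree.
Buchberger on the first generating set:
f_1 = -12xy + 3y² + x + 7y - 21, LT = xy.
f_2 = 5xy + y + 4, LT = xy.

S(f_1,f_2): lcm = xy. S = -¼y² - 1/12x - 47/60y + 19/20.
  leading term y²: no divisor's leading term divides it; move -¼y² to the remainder.
  leading term x: no divisor's leading term divides it; move -1/12x to the remainder.
  leading term y: no divisor's leading term divides it; move -47/60y to the remainder.
  leading term 1: no divisor's leading term divides it; move 19/20 to the remainder.
  remainder -¼y² - 1/12x - 47/60y + 19/20 ≠ 0; add g_3 = -¼y² - 1/12x - 47/60y + 19/20 to the basis.

S(f_1,g_3): lcm = xy². S = -¼y³ - ⅓x² - 193/60xy - 7/12y² + 19/5x + 7/4y.
  leading term y³: subtract (y)·g_3 from -¼y³ - ⅓x² - 193/60xy - 7/12y² + 19/5x + 7/4y → -⅓x² - 47/15xy + ⅕y² + 19/5x + ⅘y
  leading term x²: no divisor's leading term divides it; move -⅓x² to the remainder.
  leading term xy: subtract (47/180)·f_1 from -47/15xy + ⅕y² + 19/5x + ⅘y → -7/12y² + 637/180x - 37/36y + 329/60
  leading term y²: subtract (7/3)·g_3 from -7/12y² + 637/180x - 37/36y + 329/60 → 56/15x + ⅘y + 49/15
  leading term x: no divisor's leading term divides it; move 56/15x to the remainder.
  leading term y: no divisor's leading term divides it; move ⅘y to the remainder.
  leading term 1: no divisor's leading term divides it; move 49/15 to the remainder.
  remainder -⅓x² + 56/15x + ⅘y + 49/15 ≠ 0; add g_4 = -⅓x² + 56/15x + ⅘y + 49/15 to the basis.

The other S-polynomials (S(f_2,g_3), S(f_1,g_4), S(f_2,g_4), S(g_3,g_4)) all reduce to 0 modulo the current basis, so we have a Gröbner basis.
Inter-reduce: drop elements whose leading term is divisible by another's, tail-reduce, and make monic.
Reduced Gröbner basis: {x² - 56/5x - 12/5y - 49/5, xy + ⅕y + ⅘, y² + ⅓x + 47/15y - 19/5}.

Buchberger on the second generating set:
h_1 = 41xy - 9y² - 3x - 20y + 67, LT = xy.
h_2 = -48xy + 12y² + 4x + 28y - 84, LT = xy.

S(h_1,h_2): lcm = xy. S = 5/164y² + 5/492x + 47/492y - 19/164.
  leading term y²: no divisor's leading term divides it; move 5/164y² to the remainder.
  leading term x: no divisor's leading term divides it; move 5/492x to the remainder.
  leading term y: no divisor's leading term divides it; move 47/492y to the remainder.
  leading term 1: no divisor's leading term divides it; move -19/164 to the remainder.
  remainder 5/164y² + 5/492x + 47/492y - 19/164 ≠ 0; add k_3 = 5/164y² + 5/492x + 47/492y - 19/164 to the basis.

S(h_1,k_3): lcm = xy². S = -9/41y³ - ⅓x² - 1972/615xy - 20/41y² + 19/5x + 67/41y.
  leading term y³: subtract (-36/5y)·k_3 from -9/41y³ - ⅓x² - 1972/615xy - 20/41y² + 19/5x + 67/41y → -⅓x² - 47/15xy + ⅕y² + 19/5x + ⅘y
  leading term x²: no divisor's leading term divides it; move -⅓x² to the remainder.
  leading term xy: subtract (-47/615)·h_1 from -47/15xy + ⅕y² + 19/5x + ⅘y → -20/41y² + 732/205x - 448/615y + 3149/615
  leading term y²: subtract (-16)·k_3 from -20/41y² + 732/205x - 448/615y + 3149/615 → 56/15x + ⅘y + 49/15
  leading term x: no divisor's leading term divides it; move 56/15x to the remainder.
  leading term y: no divisor's leading term divides it; move ⅘y to the remainder.
  leading term 1: no divisor's leading term divides it; move 49/15 to the remainder.
  remainder -⅓x² + 56/15x + ⅘y + 49/15 ≠ 0; add k_4 = -⅓x² + 56/15x + ⅘y + 49/15 to the basis.

The other S-polynomials (S(h_2,k_3), S(h_1,k_4), S(h_2,k_4), S(k_3,k_4)) all reduce to 0 modulo the current basis, so we have a Gröbner basis.
Inter-reduce: drop elements whose leading term is divisible by another's, tail-reduce, and make monic.
Reduced Gröbner basis: {x² - 56/5x - 12/5y - 49/5, xy + ⅕y + ⅘, y² + ⅓x + 47/15y - 19/5}.

The two bases agree; hence the ideals are identical.
The choice of monomial ordering does not affect the verdict — as long as both bases are computed under the same ordering, their equality decides ideal equality.

Yes, the ideals are equal.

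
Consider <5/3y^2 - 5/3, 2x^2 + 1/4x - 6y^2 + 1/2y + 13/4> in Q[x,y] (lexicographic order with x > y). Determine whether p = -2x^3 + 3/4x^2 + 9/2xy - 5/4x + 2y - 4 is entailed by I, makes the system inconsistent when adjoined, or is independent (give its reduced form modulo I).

First compute the reduced Gröbner basis of I by Buchberger's algorithm.
f_1 = 5/3y^2 - 5/3, LT = y^2.
f_2 = 2x^2 + 1/4x - 6y^2 + 1/2y + 13/4, LT = x^2.

The S-polynomials (S(f_1,f_2)) all reduce to 0 modulo the current basis, so we have a Gröbner basis.
Inter-reduce: drop elements whose leading term is divisible by another's, tail-reduce, and make monic.
Reduced Gröbner basis: {x^2 + 1/8x + 1/4y - 11/8, y^2 - 1}.
Label its elements g_1 = x^2 + 1/8x + 1/4y - 11/8, g_2 = y^2 - 1.

Reduce p = -2x^3 + 3/4x^2 + 9/2xy - 5/4x + 2y - 4 modulo G:
  leading term x^3: subtract (-2x)·g_1 from -2x^3 + 3/4x^2 + 9/2xy - 5/4x + 2y - 4 → x^2 + 5xy - 4x + 2y - 4
  leading term x^2: subtract (1)·g_1 from x^2 + 5xy - 4x + 2y - 4 → 5xy - 33/8x + 7/4y - 21/8
  leading term xy: no divisor's leading term divides it; move 5xy to the remainder.
  leading term x: no divisor's leading term divides it; move -33/8x to the remainder.
  leading term y: no divisor's leading term divides it; move 7/4y to the remainder.
  leading term 1: no divisor's leading term divides it; move -21/8 to the remainder.
  normal form = 5xy - 33/8x + 7/4y - 21/8.
The normal form is nonzero, so p ∉ I. Since p minus its normal form lies in I, I + (p) = I + (r) where r = 5xy - 33/8x + 7/4y - 21/8; decide whether this ideal is the whole ring.
Run Buchberger on G together with r (pairs among the g_i already reduce to 0 since G is a Gröbner basis):
g_1 = x^2 + 1/8x + 1/4y - 11/8, LT = x^2.
g_2 = y^2 - 1, LT = y^2.
r = 5xy - 33/8x + 7/4y - 21/8, LT = xy.

S(g_1,r): lcm = x^2y. S = 33/40x^2 - 9/40xy + 21/40x + 1/4y^2 - 11/8y.
  reduce S modulo (g_1, g_2, r):
  remainder 189/800x - 601/400y + 1013/800 ≠ 0; add m_4 = 189/800x - 601/400y + 1013/800 to the basis.

S(g_2,r): lcm = xy^2. S = 33/40xy - x - 7/20y^2 + 21/40y.
  reduce S modulo (g_1, g_2, r, m_4):
  remainder -3877/2160y + 3877/2160 ≠ 0; add m_5 = -3877/2160y + 3877/2160 to the basis.

The other S-polynomials (S(g_1,g_2), S(g_1,m_4), S(g_2,m_4), S(r,m_4), S(g_1,m_5), S(g_2,m_5), S(r,m_5), S(m_4,m_5)) all reduce to 0 modulo the current basis, so we have a Gröbner basis.
Inter-reduce: drop elements whose leading term is divisible by another's, tail-reduce, and make monic.
Reduced Gröbner basis: {x - 1, y - 1}.
The reduced Gröbner basis of I + (p) is {x - 1, y - 1} ≠ {1}, a proper ideal, so the enlarged system stays consistent: p is independent of I, with normal form 5xy - 33/8x + 7/4y - 21/8.

The remainder on division by a Gröbner basis is unique — it is the normal form.

-2x^3 + 3/4x^2 + 9/2xy - 5/4x + 2y - 4 is independent of I; its normal form modulo I is 5xy - 33/8x + 7/4y - 21/8.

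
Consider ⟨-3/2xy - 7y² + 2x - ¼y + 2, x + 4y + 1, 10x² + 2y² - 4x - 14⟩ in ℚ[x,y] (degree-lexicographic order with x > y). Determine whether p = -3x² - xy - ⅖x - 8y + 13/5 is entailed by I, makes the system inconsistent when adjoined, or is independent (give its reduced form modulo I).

First compute the reduced Gröbner basis of I by Buchberger's algorithm.
f_1 = -3/2xy - 7y² + 2x - ¼y + 2, LT = xy.
f_2 = x + 4y + 1, LT = x.
f_3 = 10x² + 2y² - 4x - 14, LT = x².

S(f_1,f_2): lcm = xy. S = ⅔y² - 4/3x - ⅚y - 4/3.
  leading term y²: no divisor's leading term divides it; move ⅔y² to the remainder.
  leading term x: subtract (-4/3)·f_2 from -4/3x - ⅚y - 4/3 → 9/2y
  leading term y: no divisor's leading term divides it; move 9/2y to the remainder.
  remainder ⅔y² + 9/2y ≠ 0; add h_4 = ⅔y² + 9/2y to the basis.

S(f_1,f_3): lcm = x²y. S = 14/3xy² - ⅕y³ - 4/3x² + 17/30xy - 4/3x + 7/5y.
  leading term xy²: subtract (-28/9y)·f_1 from 14/3xy² - ⅕y³ - 4/3x² + 17/30xy - 4/3x + 7/5y → -989/45y³ - 4/3x² + 611/90xy - 7/9y² - 4/3x + 343/45y
  leading term y³: subtract (-989/30y)·h_4 from -989/45y³ - 4/3x² + 611/90xy - 7/9y² - 4/3x + 343/45y → -4/3x² + 611/90xy + 26563/180y² - 4/3x + 343/45y
  leading term x²: subtract (-4/3x)·f_2 from -4/3x² + 611/90xy + 26563/180y² - 4/3x + 343/45y → 1091/90xy + 26563/180y² + 343/45y
  leading term xy: subtract (-1091/135)·f_1 from 1091/90xy + 26563/180y² + 343/45y → 49141/540y² + 2182/135x + 605/108y + 2182/135
  leading term y²: subtract (49141/360)·h_4 from 49141/540y² + 2182/135x + 605/108y + 2182/135 → 2182/135x - 1314707/2160y + 2182/135
  leading term x: subtract (2182/135)·f_2 from 2182/135x - 1314707/2160y + 2182/135 → -10773/16y
  leading term y: no divisor's leading term divides it; move -10773/16y to the remainder.
  remainder -10773/16y ≠ 0; add h_5 = -10773/16y to the basis.

S(f_2,f_3): lcm = x². S = 4xy - ⅕y² + 7/5x + 7/5.
  leading term xy: subtract (-8/3)·f_1 from 4xy - ⅕y² + 7/5x + 7/5 → -283/15y² + 101/15x - ⅔y + 101/15
  leading term y²: subtract (-283/10)·h_4 from -283/15y² + 101/15x - ⅔y + 101/15 → 101/15x + 7601/60y + 101/15
  leading term x: subtract (101/15)·f_2 from 101/15x + 7601/60y + 101/15 → 399/4y
  leading term y: subtract (-4/27)·h_5 from 399/4y → 0
  remainder 0.

S(f_1,h_4): lcm = xy². S = 14/3y³ - 97/12xy + ⅙y² - 4/3y.
  leading term y³: subtract (7y)·h_4 from 14/3y³ - 97/12xy + ⅙y² - 4/3y → -97/12xy - 94/3y² - 4/3y
  leading term xy: subtract (97/18)·f_1 from -97/12xy - 94/3y² - 4/3y → 115/18y² - 97/9x + 1/72y - 97/9
  leading term y²: subtract (115/12)·h_4 from 115/18y² - 97/9x + 1/72y - 97/9 → -97/9x - 388/9y - 97/9
  leading term x: subtract (-97/9)·f_2 from -97/9x - 388/9y - 97/9 → 0
  remainder 0.

S(f_2,h_4): leading monomials are coprime, so the S-polynomial reduces to 0 (Buchberger's first criterion).
S(f_3,h_4): leading monomials are coprime, so the S-polynomial reduces to 0 (Buchberger's first criterion).
S(f_1,h_5): lcm = xy. S = 14/3y² - 4/3x + ⅙y - 4/3.
  leading term y²: subtract (7)·h_4 from 14/3y² - 4/3x + ⅙y - 4/3 → -4/3x - 94/3y - 4/3
  leading term x: subtract (-4/3)·f_2 from -4/3x - 94/3y - 4/3 → -26y
  leading term y: subtract (416/10773)·h_5 from -26y → 0
  remainder 0.

S(f_2,h_5): leading monomials are coprime, so the S-polynomial reduces to 0 (Buchberger's first criterion).
S(f_3,h_5): leading monomials are coprime, so the S-polynomial reduces to 0 (Buchberger's first criterion).
S(h_4,h_5): lcm = y². S = 27/4y.
  leading term y: subtract (-4/399)·h_5 from 27/4y → 0
  remainder 0.

Every S-polynomial of the final basis reduces to 0, so we have a Gröbner basis.
Inter-reduce: drop elements whose leading term is divisible by another's, tail-reduce, and make monic.
Reduced Gröbner basis: {x + 1, y}.
Label its elements g_1 = x + 1, g_2 = y.

Reduce p = -3x² - xy - ⅖x - 8y + 13/5 modulo G:
  leading term x²: subtract (-3x)·g_1 from -3x² - xy - ⅖x - 8y + 13/5 → -xy + 13/5x - 8y + 13/5
  leading term xy: subtract (-y)·g_1 from -xy + 13/5x - 8y + 13/5 → 13/5x - 7y + 13/5
  leading term x: subtract (13/5)·g_1 from 13/5x - 7y + 13/5 → -7y
  leading term y: subtract (-7)·g_2 from -7y → 0
  normal form = 0.
Since the normal form is 0, p ∈ I.

-3x² - xy - ⅖x - 8y + 13/5 lies in I (it reduces to 0).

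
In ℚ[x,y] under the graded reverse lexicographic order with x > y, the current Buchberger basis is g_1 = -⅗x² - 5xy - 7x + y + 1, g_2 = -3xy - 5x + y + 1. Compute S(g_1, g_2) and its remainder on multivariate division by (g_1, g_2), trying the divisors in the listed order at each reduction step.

lcm(LM(g_1), LM(g_2)) = x²y.
S = (lcm/LT(g_1))·g_1 − (lcm/LT(g_2))·g_2 = 25/3xy² - 5/3x² + 12xy - 5/3y² + ⅓x - 5/3y.
Reduce S modulo (g_1, g_2) in that order:
  leading term xy²: subtract (-25/9y)·g_2 from 25/3xy² - 5/3x² + 12xy - 5/3y² + ⅓x - 5/3y → -5/3x² - 17/9xy + 10/9y² + ⅓x + 10/9y
  leading term x²: subtract (25/9)·g_1 from -5/3x² - 17/9xy + 10/9y² + ⅓x + 10/9y → 12xy + 10/9y² + 178/9x - 5/3y - 25/9
  leading term xy: subtract (-4)·g_2 from 12xy + 10/9y² + 178/9x - 5/3y - 25/9 → 10/9y² - 2/9x + 7/3y + 11/9
  leading term y²: no divisor's leading term divides it; move 10/9y² to the remainder.
  leading term x: no divisor's leading term divides it; move -2/9x to the remainder.
  leading term y: no divisor's leading term divides it; move 7/3y to the remainder.
  leading term 1: no divisor's leading term divides it; move 11/9 to the remainder.
The remainder 10/9y² - 2/9x + 7/3y + 11/9 is nonzero, so it would be added as the next basis element.
This is the inner loop of Buchberger's algorithm — each nonzero remainder becomes a new basis element.

S(g_1, g_2) = 25/3xy² - 5/3x² + 12xy - 5/3y² + ⅓x - 5/3y; remainder on division = 10/9y² - 2/9x + 7/3y + 11/9.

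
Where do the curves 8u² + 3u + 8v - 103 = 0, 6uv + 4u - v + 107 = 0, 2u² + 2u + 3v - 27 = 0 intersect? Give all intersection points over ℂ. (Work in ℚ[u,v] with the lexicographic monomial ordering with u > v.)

Compute a lex Gröbner basis by Buchberger's algorithm.
f_1 = 8u² + 3u + 8v - 103, LT = u².
f_2 = 6uv + 4u - v + 107, LT = uv.
f_3 = 2u² + 2u + 3v - 27, LT = u².

S(f_1,f_2): lcm = u²v. S = -⅔u² + 13/24uv - 107/6u + v² - 103/8v.
  leading term u²: subtract (-1/12)·f_1 from -⅔u² + 13/24uv - 107/6u + v² - 103/8v → 13/24uv - 211/12u + v² - 293/24v - 103/12
  leading term uv: subtract (13/144)·f_2 from 13/24uv - 211/12u + v² - 293/24v - 103/12 → -323/18u + v² - 1745/144v - 2627/144
  leading term u: no divisor's leading term divides it; move -323/18u to the remainder.
  leading term v²: no divisor's leading term divides it; move v² to the remainder.
  leading term v: no divisor's leading term divides it; move -1745/144v to the remainder.
  leading term 1: no divisor's leading term divides it; move -2627/144 to the remainder.
  remainder -323/18u + v² - 1745/144v - 2627/144 ≠ 0; add h_4 = -323/18u + v² - 1745/144v - 2627/144 to the basis.

S(f_1,f_3): lcm = u². S = -⅝u - ½v + ⅝.
  leading term u: subtract (45/1292)·h_4 from -⅝u - ½v + ⅝ → -45/1292v² - 1611/20672v + 26055/20672
  leading term v²: no divisor's leading term divides it; move -45/1292v² to the remainder.
  leading term v: no divisor's leading term divides it; move -1611/20672v to the remainder.
  leading term 1: no divisor's leading term divides it; move 26055/20672 to the remainder.
  remainder -45/1292v² - 1611/20672v + 26055/20672 ≠ 0; add h_5 = -45/1292v² - 1611/20672v + 26055/20672 to the basis.

S(f_2,f_3): lcm = u²v. S = ⅔u² - 7/6uv + 107/6u - 3/2v² + 27/2v.
  leading term u²: subtract (1/12)·f_1 from ⅔u² - 7/6uv + 107/6u - 3/2v² + 27/2v → -7/6uv + 211/12u - 3/2v² + 77/6v + 103/12
  leading term uv: subtract (-7/36)·f_2 from -7/6uv + 211/12u - 3/2v² + 77/6v + 103/12 → 661/36u - 3/2v² + 455/36v + 529/18
  leading term u: subtract (-661/646)·h_4 from 661/36u - 3/2v² + 455/36v + 529/18 → -154/323v² + 2475/10336v + 110825/10336
  leading term v²: subtract (616/45)·h_5 from -154/323v² + 2475/10336v + 110825/10336 → 209/160v - 209/32
  leading term v: no divisor's leading term divides it; move 209/160v to the remainder.
  leading term 1: no divisor's leading term divides it; move -209/32 to the remainder.
  remainder 209/160v - 209/32 ≠ 0; add h_6 = 209/160v - 209/32 to the basis.

The other S-polynomials (S(f_1,h_4), S(f_2,h_4), S(f_3,h_4), S(f_1,h_5), S(f_2,h_5), S(f_3,h_5), S(h_4,h_5), S(f_1,h_6), S(f_2,h_6), S(f_3,h_6), S(h_4,h_6), S(h_5,h_6)) all reduce to 0 modulo the current basis, so we have a Gröbner basis.
Inter-reduce: drop elements whose leading term is divisible by another's, tail-reduce, and make monic.
Reduced Gröbner basis: {u + 3, v - 5}.

The lex basis is triangular: the last element involves only v. Solving v - 5 = 0 gives v ∈ {5}; substituting each value into the earlier elements determines the remaining variables.
  v = 5: the earlier basis element becomes u + 3 = 0, giving u = -3 — point (-3, 5).

{(-3, 5)}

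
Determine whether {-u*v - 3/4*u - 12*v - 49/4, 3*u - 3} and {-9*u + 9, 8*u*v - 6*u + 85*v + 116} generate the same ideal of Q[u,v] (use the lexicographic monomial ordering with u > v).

For a fixed monomial order, each ideal has a unique reduced Gröbner basis; comparing bases decides equality.
Buchberger on the first generating set:
f_1 = -u*v - 3/4*u - 12*v - 49/4, LT = u*v.
f_2 = 3*u - 3, LT = u.

S(f_1,f_2): lcm = u*v. S = 3/4*u + 13*v + 49/4.
  leading term u: subtract (1/4)·f_2 from 3/4*u + 13*v + 49/4 → 13*v + 13
  leading term v: no divisor's leading term divides it; move 13*v to the remainder.
  leading term 1: no divisor's leading term divides it; move 13 to the remainder.
  remainder 13*v + 13 ≠ 0; add g_3 = 13*v + 13 to the basis.

The other S-polynomials (S(f_1,g_3), S(f_2,g_3)) all reduce to 0 modulo the current basis, so we have a Gröbner basis.
Inter-reduce: drop elements whose leading term is divisible by another's, tail-reduce, and make monic.
Reduced Gröbner basis: {u - 1, v + 1}.

Buchberger on the second generating set:
h_1 = -9*u + 9, LT = u.
h_2 = 8*u*v - 6*u + 85*v + 116, LT = u*v.

S(h_1,h_2): lcm = u*v. S = 3/4*u - 93/8*v - 29/2.
  leading term u: subtract (-1/12)·h_1 from 3/4*u - 93/8*v - 29/2 → -93/8*v - 55/4
  leading term v: no divisor's leading term divides it; move -93/8*v to the remainder.
  leading term 1: no divisor's leading term divides it; move -55/4 to the remainder.
  remainder -93/8*v - 55/4 ≠ 0; add k_3 = -93/8*v - 55/4 to the basis.

The other S-polynomials (S(h_1,k_3), S(h_2,k_3)) all reduce to 0 modulo the current basis, so we have a Gröbner basis.
Inter-reduce: drop elements whose leading term is divisible by another's, tail-reduce, and make monic.
Reduced Gröbner basis: {u - 1, v + 110/93}.

The bases are distinct; the ideals are different.
The same test decides containment: I ⊆ J iff every generator of I reduces to 0 modulo a Gröbner basis of J.

No, the ideals differ.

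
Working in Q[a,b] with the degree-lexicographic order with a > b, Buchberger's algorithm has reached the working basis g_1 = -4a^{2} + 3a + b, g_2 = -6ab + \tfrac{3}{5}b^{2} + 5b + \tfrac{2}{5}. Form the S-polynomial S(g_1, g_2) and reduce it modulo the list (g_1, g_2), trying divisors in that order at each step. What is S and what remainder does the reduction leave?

lcm(LM(g_1), LM(g_2)) = a^{2}b.
S = (lcm/LT(g_1))·g_1 − (lcm/LT(g_2))·g_2 = \tfrac{1}{10}ab^{2} + \tfrac{1}{12}ab - \tfrac{1}{4}b^{2} + \tfrac{1}{15}a.
Reduce S modulo (g_1, g_2) in that order:
  leading term ab^{2}: subtract (-\tfrac{1}{60}b)·g_2 from \tfrac{1}{10}ab^{2} + \tfrac{1}{12}ab - \tfrac{1}{4}b^{2} + \tfrac{1}{15}a → \tfrac{1}{100}b^{3} + \tfrac{1}{12}ab - \tfrac{1}{6}b^{2} + \tfrac{1}{15}a + \tfrac{1}{150}b
  leading term b^{3}: no divisor's leading term divides it; move \tfrac{1}{100}b^{3} to the remainder.
  leading term ab: subtract (-\tfrac{1}{72})·g_2 from \tfrac{1}{12}ab - \tfrac{1}{6}b^{2} + \tfrac{1}{15}a + \tfrac{1}{150}b → -\tfrac{19}{120}b^{2} + \tfrac{1}{15}a + \tfrac{137}{1800}b + \tfrac{1}{180}
  leading term b^{2}: no divisor's leading term divides it; move -\tfrac{19}{120}b^{2} to the remainder.
  leading term a: no divisor's leading term divides it; move \tfrac{1}{15}a to the remainder.
  leading term b: no divisor's leading term divides it; move \tfrac{137}{1800}b to the remainder.
  leading term 1: no divisor's leading term divides it; move \tfrac{1}{180} to the remainder.
The remainder \tfrac{1}{100}b^{3} - \tfrac{19}{120}b^{2} + \tfrac{1}{15}a + \tfrac{137}{1800}b + \tfrac{1}{180} is nonzero, so it would be added as the next basis element.
An S-polynomial is built so that the two leading terms cancel; whether anything survives reduction is exactly the Gröbner-basis criterion.

S(g_1, g_2) = \tfrac{1}{10}ab^{2} + \tfrac{1}{12}ab - \tfrac{1}{4}b^{2} + \tfrac{1}{15}a; remainder on division = \tfrac{1}{100}b^{3} - \tfrac{19}{120}b^{2} + \tfrac{1}{15}a + \tfrac{137}{1800}b + \tfrac{1}{180}.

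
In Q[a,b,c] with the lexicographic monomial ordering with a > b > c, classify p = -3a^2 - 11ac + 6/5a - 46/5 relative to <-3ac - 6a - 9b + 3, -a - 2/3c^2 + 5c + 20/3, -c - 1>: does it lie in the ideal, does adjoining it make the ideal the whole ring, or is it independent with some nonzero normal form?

First compute the reduced Gröbner basis of I by Buchberger's algorithm.
f_1 = -3ac - 6a - 9b + 3, LT = ac.
f_2 = -a - 2/3c^2 + 5c + 20/3, LT = a.
f_3 = -c - 1, LT = c.

S(f_1,f_2): lcm = ac. S = 2a + 3b - 2/3c^3 + 5c^2 + 20/3c - 1.
  reduce S modulo (f_1, f_2, f_3):
  remainder 3b ≠ 0; add h_4 = 3b to the basis.

The other S-polynomials (S(f_1,f_3), S(f_2,f_3), S(f_1,h_4), S(f_2,h_4), S(f_3,h_4)) all reduce to 0 modulo the current basis, so we have a Gröbner basis.
Inter-reduce: drop elements whose leading term is divisible by another's, tail-reduce, and make monic.
Reduced Gröbner basis: {a - 1, b, c + 1}.
Label its elements g_1 = a - 1, g_2 = b, g_3 = c + 1.

Reduce p = -3a^2 - 11ac + 6/5a - 46/5 modulo G:
  leading term a^2: subtract (-3a)·g_1 from -3a^2 - 11ac + 6/5a - 46/5 → -11ac - 9/5a - 46/5
  leading term ac: subtract (-11c)·g_1 from -11ac - 9/5a - 46/5 → -9/5a - 11c - 46/5
  leading term a: subtract (-9/5)·g_1 from -9/5a - 11c - 46/5 → -11c - 11
  leading term c: subtract (-11)·g_3 from -11c - 11 → 0
  normal form = 0.
Since the normal form is 0, p ∈ I.

-3a^2 - 11ac + 6/5a - 46/5 lies in I (it reduces to 0).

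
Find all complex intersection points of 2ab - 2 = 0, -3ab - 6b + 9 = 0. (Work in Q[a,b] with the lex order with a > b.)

Compute a lex Gröbner basis by Buchberger's algorithm.
f_1 = 2ab - 2, LT = ab.
f_2 = -3ab - 6b + 9, LT = ab.

S(f_1,f_2): lcm = ab. S = -2b + 2.
  leading term b: no divisor's leading term divides it; move -2b to the remainder.
  leading term 1: no divisor's leading term divides it; move 2 to the remainder.
  remainder -2b + 2 ≠ 0; add h_3 = -2b + 2 to the basis.

S(f_1,h_3): lcm = ab. S = a - 1.
  leading term a: no divisor's leading term divides it; move a to the remainder.
  leading term 1: no divisor's leading term divides it; move -1 to the remainder.
  remainder a - 1 ≠ 0; add h_4 = a - 1 to the basis.

S(f_2,h_3): lcm = ab. S = a + 2b - 3.
  leading term a: subtract (1)·h_4 from a + 2b - 3 → 2b - 2
  leading term b: subtract (-1)·h_3 from 2b - 2 → 0
  remainder 0.

S(f_1,h_4): lcm = ab. S = b - 1.
  leading term b: subtract (-1/2)·h_3 from b - 1 → 0
  remainder 0.

S(f_2,h_4): lcm = ab. S = 3b - 3.
  leading term b: subtract (-3/2)·h_3 from 3b - 3 → 0
  remainder 0.

S(h_3,h_4): leading monomials are coprime, so the S-polynomial reduces to 0 (Buchberger's first criterion).
Every S-polynomial of the final basis reduces to 0, so we have a Gröbner basis.
Inter-reduce: drop elements whose leading term is divisible by another's, tail-reduce, and make monic.
Reduced Gröbner basis: {a - 1, b - 1}.

Elimination: the polynomial b - 1 lies in the elimination ideal for b, so b ∈ {1}. For each such b, the remaining basis elements (now univariate) give the rest of the solution.
  b = 1: the earlier basis element becomes a - 1 = 0, giving a = 1 — point (1, 1).
Each listed point satisfies every original equation (direct substitution).
Zero-dimensionality of the ideal guarantees finitely many solutions over ℂ.

{(1, 1)}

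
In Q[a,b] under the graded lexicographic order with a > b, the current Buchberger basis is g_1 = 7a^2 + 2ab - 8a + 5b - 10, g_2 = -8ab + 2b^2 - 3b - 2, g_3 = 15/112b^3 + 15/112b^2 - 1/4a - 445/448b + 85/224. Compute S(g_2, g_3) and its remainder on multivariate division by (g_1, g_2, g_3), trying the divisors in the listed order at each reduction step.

S(g_2, g_3) = -1/4b^4 - ab^2 + 3/8b^3 + 28/15a^2 + 89/12ab + 1/4b^2 - 17/6a; remainder on division = 0.

lcm(LM(g_2), LM(g_3)) = ab^3.
S = (lcm/LT(g_2))·g_2 − (lcm/LT(g_3))·g_3 = -1/4b^4 - ab^2 + 3/8b^3 + 28/15a^2 + 89/12ab + 1/4b^2 - 17/6a.
Reduce S modulo (g_1, g_2, g_3) in that order:
  leading term b^4: subtract (-28/15b)·g_3 from -1/4b^4 - ab^2 + 3/8b^3 + 28/15a^2 + 89/12ab + 1/4b^2 - 17/6a → -ab^2 + 5/8b^3 + 28/15a^2 + 139/20ab - 77/48b^2 - 17/6a + 17/24b
  leading term ab^2: subtract (1/8b)·g_2 from -ab^2 + 5/8b^3 + 28/15a^2 + 139/20ab - 77/48b^2 - 17/6a + 17/24b → 3/8b^3 + 28/15a^2 + 139/20ab - 59/48b^2 - 17/6a + 23/24b
  leading term b^3: subtract (14/5)·g_3 from 3/8b^3 + 28/15a^2 + 139/20ab - 59/48b^2 - 17/6a + 23/24b → 28/15a^2 + 139/20ab - 77/48b^2 - 32/15a + 359/96b - 17/16
  leading term a^2: subtract (4/15)·g_1 from 28/15a^2 + 139/20ab - 77/48b^2 - 32/15a + 359/96b - 17/16 → 77/12ab - 77/48b^2 + 77/32b + 77/48
  leading term ab: subtract (-77/96)·g_2 from 77/12ab - 77/48b^2 + 77/32b + 77/48 → 0
The remainder is 0, so this S-polynomial contributes no new basis element.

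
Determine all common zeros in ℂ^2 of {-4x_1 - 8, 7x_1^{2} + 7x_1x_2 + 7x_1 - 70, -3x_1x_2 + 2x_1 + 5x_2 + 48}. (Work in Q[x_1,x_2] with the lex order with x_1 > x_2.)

Compute a lex Gröbner basis by Buchberger's algorithm.
f_1 = -4x_1 - 8, LT = x_1.
f_2 = 7x_1^{2} + 7x_1x_2 + 7x_1 - 70, LT = x_1^{2}.
f_3 = -3x_1x_2 + 2x_1 + 5x_2 + 48, LT = x_1x_2.

S(f_1,f_2): lcm = x_1^{2}. S = -x_1x_2 + x_1 + 10.
  leading term x_1x_2: subtract (\tfrac{1}{4}x_2)·f_1 from -x_1x_2 + x_1 + 10 → x_1 + 2x_2 + 10
  leading term x_1: subtract (-\tfrac{1}{4})·f_1 from x_1 + 2x_2 + 10 → 2x_2 + 8
  leading term x_2: no divisor's leading term divides it; move 2x_2 to the remainder.
  leading term 1: no divisor's leading term divides it; move 8 to the remainder.
  remainder 2x_2 + 8 ≠ 0; add h_4 = 2x_2 + 8 to the basis.

S(f_1,f_3): lcm = x_1x_2. S = \tfrac{2}{3}x_1 + \tfrac{11}{3}x_2 + 16.
  leading term x_1: subtract (-\tfrac{1}{6})·f_1 from \tfrac{2}{3}x_1 + \tfrac{11}{3}x_2 + 16 → \tfrac{11}{3}x_2 + \tfrac{44}{3}
  leading term x_2: subtract (\tfrac{11}{6})·h_4 from \tfrac{11}{3}x_2 + \tfrac{44}{3} → 0
  remainder 0.

S(f_2,f_3): lcm = x_1^{2}x_2. S = \tfrac{2}{3}x_1^{2} + x_1x_2^{2} + \tfrac{8}{3}x_1x_2 + 16x_1 - 10x_2.
  leading term x_1^{2}: subtract (-\tfrac{1}{6}x_1)·f_1 from \tfrac{2}{3}x_1^{2} + x_1x_2^{2} + \tfrac{8}{3}x_1x_2 + 16x_1 - 10x_2 → x_1x_2^{2} + \tfrac{8}{3}x_1x_2 + \tfrac{44}{3}x_1 - 10x_2
  leading term x_1x_2^{2}: subtract (-\tfrac{1}{4}x_2^{2})·f_1 from x_1x_2^{2} + \tfrac{8}{3}x_1x_2 + \tfrac{44}{3}x_1 - 10x_2 → \tfrac{8}{3}x_1x_2 + \tfrac{44}{3}x_1 - 2x_2^{2} - 10x_2
  leading term x_1x_2: subtract (-\tfrac{2}{3}x_2)·f_1 from \tfrac{8}{3}x_1x_2 + \tfrac{44}{3}x_1 - 2x_2^{2} - 10x_2 → \tfrac{44}{3}x_1 - 2x_2^{2} - \tfrac{46}{3}x_2
  leading term x_1: subtract (-\tfrac{11}{3})·f_1 from \tfrac{44}{3}x_1 - 2x_2^{2} - \tfrac{46}{3}x_2 → -2x_2^{2} - \tfrac{46}{3}x_2 - \tfrac{88}{3}
  leading term x_2^{2}: subtract (-x_2)·h_4 from -2x_2^{2} - \tfrac{46}{3}x_2 - \tfrac{88}{3} → -\tfrac{22}{3}x_2 - \tfrac{88}{3}
  leading term x_2: subtract (-\tfrac{11}{3})·h_4 from -\tfrac{22}{3}x_2 - \tfrac{88}{3} → 0
  remainder 0.

S(f_1,h_4): leading monomials are coprime, so the S-polynomial reduces to 0 (Buchberger's first criterion).
S(f_2,h_4): leading monomials are coprime, so the S-polynomial reduces to 0 (Buchberger's first criterion).
S(f_3,h_4): lcm = x_1x_2. S = -\tfrac{14}{3}x_1 - \tfrac{5}{3}x_2 - 16.
  leading term x_1: subtract (\tfrac{7}{6})·f_1 from -\tfrac{14}{3}x_1 - \tfrac{5}{3}x_2 - 16 → -\tfrac{5}{3}x_2 - \tfrac{20}{3}
  leading term x_2: subtract (-\tfrac{5}{6})·h_4 from -\tfrac{5}{3}x_2 - \tfrac{20}{3} → 0
  remainder 0.

Every S-polynomial of the final basis reduces to 0, so we have a Gröbner basis.
Inter-reduce: drop elements whose leading term is divisible by another's, tail-reduce, and make monic.
Reduced Gröbner basis: {x_1 + 2, x_2 + 4}.

The lex basis is triangular: the last element involves only x_2. Solving x_2 + 4 = 0 gives x_2 ∈ {-4}; substituting each value into the earlier elements determines the remaining variables.
  x_2 = -4: the earlier basis element becomes x_1 + 2 = 0, giving x_1 = -2 — point (-2, -4).
Substituting each solution back into the original system confirms all equations vanish.

{(-2, -4)}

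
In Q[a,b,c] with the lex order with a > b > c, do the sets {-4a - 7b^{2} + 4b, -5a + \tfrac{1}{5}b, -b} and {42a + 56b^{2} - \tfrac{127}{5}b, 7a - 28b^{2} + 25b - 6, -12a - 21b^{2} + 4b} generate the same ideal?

No, the ideals differ.

Equality of ideals is decidable: compute both reduced Gröbner bases (unique for the ordering) and check whether they agree.
Buchberger on the first generating set:
f_1 = -4a - 7b^{2} + 4b, LT = a.
f_2 = -5a + \tfrac{1}{5}b, LT = a.
f_3 = -b, LT = b.

S(f_1,f_2): lcm = a. S = \tfrac{7}{4}b^{2} - \tfrac{24}{25}b.
  leading term b^{2}: subtract (-\tfrac{7}{4}b)·f_3 from \tfrac{7}{4}b^{2} - \tfrac{24}{25}b → -\tfrac{24}{25}b
  leading term b: subtract (\tfrac{24}{25})·f_3 from -\tfrac{24}{25}b → 0
  remainder 0.

S(f_1,f_3): leading monomials are coprime, so the S-polynomial reduces to 0 (Buchberger's first criterion).
S(f_2,f_3): leading monomials are coprime, so the S-polynomial reduces to 0 (Buchberger's first criterion).
Every S-polynomial of the final basis reduces to 0, so we have a Gröbner basis.
Inter-reduce: drop elements whose leading term is divisible by another's, tail-reduce, and make monic.
Reduced Gröbner basis: {a, b}.

Buchberger on the second generating set:
h_1 = 42a + 56b^{2} - \tfrac{127}{5}b, LT = a.
h_2 = 7a - 28b^{2} + 25b - 6, LT = a.
h_3 = -12a - 21b^{2} + 4b, LT = a.

S(h_1,h_2): lcm = a. S = \tfrac{16}{3}b^{2} - \tfrac{877}{210}b + \tfrac{6}{7}.
  leading term b^{2}: no divisor's leading term divides it; move \tfrac{16}{3}b^{2} to the remainder.
  leading term b: no divisor's leading term divides it; move -\tfrac{877}{210}b to the remainder.
  leading term 1: no divisor's leading term divides it; move \tfrac{6}{7} to the remainder.
  remainder \tfrac{16}{3}b^{2} - \tfrac{877}{210}b + \tfrac{6}{7} ≠ 0; add k_4 = \tfrac{16}{3}b^{2} - \tfrac{877}{210}b + \tfrac{6}{7} to the basis.

S(h_1,h_3): lcm = a. S = -\tfrac{5}{12}b^{2} - \tfrac{19}{70}b.
  leading term b^{2}: subtract (-\tfrac{5}{64})·k_4 from -\tfrac{5}{12}b^{2} - \tfrac{19}{70}b → -\tfrac{8033}{13440}b + \tfrac{15}{224}
  leading term b: no divisor's leading term divides it; move -\tfrac{8033}{13440}b to the remainder.
  leading term 1: no divisor's leading term divides it; move \tfrac{15}{224} to the remainder.
  remainder -\tfrac{8033}{13440}b + \tfrac{15}{224} ≠ 0; add k_5 = -\tfrac{8033}{13440}b + \tfrac{15}{224} to the basis.

S(h_2,h_3): lcm = a. S = -\tfrac{23}{4}b^{2} + \tfrac{82}{21}b - \tfrac{6}{7}.
  leading term b^{2}: subtract (-\tfrac{69}{64})·k_4 from -\tfrac{23}{4}b^{2} + \tfrac{82}{21}b - \tfrac{6}{7} → -\tfrac{8033}{13440}b + \tfrac{15}{224}
  leading term b: subtract (1)·k_5 from -\tfrac{8033}{13440}b + \tfrac{15}{224} → 0
  remainder 0.

S(h_1,k_4): leading monomials are coprime, so the S-polynomial reduces to 0 (Buchberger's first criterion).
S(h_2,k_4): leading monomials are coprime, so the S-polynomial reduces to 0 (Buchberger's first criterion).
S(h_3,k_4): leading monomials are coprime, so the S-polynomial reduces to 0 (Buchberger's first criterion).
S(h_1,k_5): leading monomials are coprime, so the S-polynomial reduces to 0 (Buchberger's first criterion).
S(h_2,k_5): leading monomials are coprime, so the S-polynomial reduces to 0 (Buchberger's first criterion).
S(h_3,k_5): leading monomials are coprime, so the S-polynomial reduces to 0 (Buchberger's first criterion).
S(k_4,k_5): lcm = b^{2}. S = -\tfrac{6036941}{8996960}b + \tfrac{9}{56}.
  leading term b: subtract (\tfrac{72443292}{64529089})·k_5 from -\tfrac{6036941}{8996960}b + \tfrac{9}{56} → \tfrac{38637432}{451703623}
  leading term 1: no divisor's leading term divides it; move \tfrac{38637432}{451703623} to the remainder.
  remainder \tfrac{38637432}{451703623} ≠ 0; add k_6 = \tfrac{38637432}{451703623} to the basis.

S(h_1,k_6): leading monomials are coprime, so the S-polynomial reduces to 0 (Buchberger's first criterion).
S(h_2,k_6): leading monomials are coprime, so the S-polynomial reduces to 0 (Buchberger's first criterion).
S(h_3,k_6): leading monomials are coprime, so the S-polynomial reduces to 0 (Buchberger's first criterion).
S(k_4,k_6): leading monomials are coprime, so the S-polynomial reduces to 0 (Buchberger's first criterion).
S(k_5,k_6): leading monomials are coprime, so the S-polynomial reduces to 0 (Buchberger's first criterion).
Every S-polynomial of the final basis reduces to 0, so we have a Gröbner basis.
Inter-reduce: drop elements whose leading term is divisible by another's, tail-reduce, and make monic.
Reduced Gröbner basis: {1}.

These differ, so the ideals are not equal.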